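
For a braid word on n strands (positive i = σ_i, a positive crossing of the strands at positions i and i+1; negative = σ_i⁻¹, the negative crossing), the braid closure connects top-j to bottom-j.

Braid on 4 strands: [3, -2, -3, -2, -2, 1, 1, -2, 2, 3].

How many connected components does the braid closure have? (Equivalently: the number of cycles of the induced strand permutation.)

2

Derivation:
Track the strand permutation on 4 strands, starting from identity.
  step 1: s3 swaps positions 3,4 -> [1 2 4 3]
  step 2: s2^-1 swaps positions 2,3 -> [1 4 2 3]
  step 3: s3^-1 swaps positions 3,4 -> [1 4 3 2]
  step 4: s2^-1 swaps positions 2,3 -> [1 3 4 2]
  step 5: s2^-1 swaps positions 2,3 -> [1 4 3 2]
  step 6: s1 swaps positions 1,2 -> [4 1 3 2]
  step 7: s1 swaps positions 1,2 -> [1 4 3 2]
  step 8: s2^-1 swaps positions 2,3 -> [1 3 4 2]
  step 9: s2 swaps positions 2,3 -> [1 4 3 2]
  step 10: s3 swaps positions 3,4 -> [1 4 2 3]
Final permutation (position -> original strand): [1 4 2 3]
Closure components = cycle count of this permutation = 2.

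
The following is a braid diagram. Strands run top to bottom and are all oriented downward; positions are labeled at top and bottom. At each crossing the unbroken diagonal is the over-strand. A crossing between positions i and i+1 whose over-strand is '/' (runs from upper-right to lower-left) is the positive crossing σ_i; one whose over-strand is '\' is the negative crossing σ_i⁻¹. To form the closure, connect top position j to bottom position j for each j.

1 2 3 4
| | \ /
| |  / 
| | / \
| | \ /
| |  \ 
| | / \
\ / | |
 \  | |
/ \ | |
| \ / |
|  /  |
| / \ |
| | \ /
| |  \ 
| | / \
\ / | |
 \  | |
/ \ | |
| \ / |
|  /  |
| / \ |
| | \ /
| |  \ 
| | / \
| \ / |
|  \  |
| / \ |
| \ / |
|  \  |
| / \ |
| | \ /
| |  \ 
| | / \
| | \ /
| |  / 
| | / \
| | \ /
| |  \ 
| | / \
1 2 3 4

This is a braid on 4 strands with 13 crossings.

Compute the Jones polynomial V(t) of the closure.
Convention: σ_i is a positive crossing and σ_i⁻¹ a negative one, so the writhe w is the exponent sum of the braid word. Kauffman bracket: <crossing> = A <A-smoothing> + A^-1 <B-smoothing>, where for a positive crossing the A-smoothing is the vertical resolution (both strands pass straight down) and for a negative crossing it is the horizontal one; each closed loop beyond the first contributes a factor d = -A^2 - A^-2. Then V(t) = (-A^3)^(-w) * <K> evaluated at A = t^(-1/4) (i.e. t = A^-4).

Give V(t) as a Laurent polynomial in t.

2*t^-1 - 3*t^-2 + 4*t^-3 - 4*t^-4 + 4*t^-5 - 3*t^-6 + 2*t^-7 - t^-8

Derivation:
Reading the diagram top to bottom ('/'-over between positions i,i+1 = s_i, '\'-over = s_i^-1): braid word = s3 s3^-1 s1^-1 s2 s3^-1 s1^-1 s2 s3^-1 s2^-1 s2^-1 s3^-1 s3 s3^-1.
The presented braid s3 s3^-1 s1^-1 s2 s3^-1 s1^-1 s2 s3^-1 s2^-1 s2^-1 s3^-1 s3 s3^-1 on 4 strands reduces by inverse Markov moves (closure unchanged at each step):
  Deconjugate: the word is γ·β·γ⁻¹ with γ = s3 s3^-1 (prefix) and γ⁻¹ = s3 s3^-1 (suffix); strip both.
Reduced to β = s1^-1 s2 s3^-1 s1^-1 s2 s3^-1 s2^-1 s2^-1 s3^-1 on 4 strands, 9 crossings.
Compute on β:
Braid: s1^-1 s2 s3^-1 s1^-1 s2 s3^-1 s2^-1 s2^-1 s3^-1 on 4 strands, 9 crossings.
Writhe w = (#positive) - (#negative) = 2 - 7 = -5.
State-sum expansion of <K>. There are 2^9 = 512 states.
Smooth each crossing (0=||, 1=⌣⌢); contribution A^(Σ sign_k(1-2s_k)) * d^(L-1).
Tabulate the states by total A-exponent and number of loops L (A-exp: L × count):
  A^9: L=5 ×1
  A^7: L=4 ×9
  A^5: L=3 ×33, L=5 ×3
  A^3: L=2 ×59, L=4 ×25
  A^1: L=1 ×42, L=3 ×80, L=5 ×4
  A^-1: L=2 ×93, L=4 ×33
  A^-3: L=1 ×19, L=3 ×58, L=5 ×7
  A^-5: L=2 ×19, L=4 ×16, L=6 ×1
  A^-7: L=3 ×7, L=5 ×2
  A^-9: L=4 ×1
Each group contributes A^e * Σ count * d^(L-1):
Powers of d = -A^2 - A^-2: d^2 = A^4 + 2 + A^-4; d^3 = -A^6 - 3*A^2 - 3*A^-2 - A^-6; d^4 = A^8 + 4*A^4 + 6 + 4*A^-4 + A^-8; d^5 = -A^10 - 5*A^6 - 10*A^2 - 10*A^-2 - 5*A^-6 - A^-10.
  A^9 * (d^4) = A^17 + 4*A^13 + 6*A^9 + 4*A^5 + A
  A^7 * (9*d^3) = -9*A^13 - 27*A^9 - 27*A^5 - 9*A
  A^5 * (33*d^2 + 3*d^4) = 3*A^13 + 45*A^9 + 84*A^5 + 45*A + 3*A^-3
  A^3 * (59*d + 25*d^3) = -25*A^9 - 134*A^5 - 134*A - 25*A^-3
  A^1 * (42 + 80*d^2 + 4*d^4) = 4*A^9 + 96*A^5 + 226*A + 96*A^-3 + 4*A^-7
  A^-1 * (93*d + 33*d^3) = -33*A^5 - 192*A - 192*A^-3 - 33*A^-7
  A^-3 * (19 + 58*d^2 + 7*d^4) = 7*A^5 + 86*A + 177*A^-3 + 86*A^-7 + 7*A^-11
  A^-5 * (19*d + 16*d^3 + d^5) = -A^5 - 21*A - 77*A^-3 - 77*A^-7 - 21*A^-11 - A^-15
  A^-7 * (7*d^2 + 2*d^4) = 2*A + 15*A^-3 + 26*A^-7 + 15*A^-11 + 2*A^-15
  A^-9 * (d^3) = -A^-3 - 3*A^-7 - 3*A^-11 - A^-15
Summing the groups: <K> = A^17 - 2*A^13 + 3*A^9 - 4*A^5 + 4*A - 4*A^-3 + 3*A^-7 - 2*A^-11
Normalise by the writhe: (-A^3)^(-w) = (-A^3)^(5) = -A^15, so f(A) = -A^15 * <K> = -A^32 + 2*A^28 - 3*A^24 + 4*A^20 - 4*A^16 + 4*A^12 - 3*A^8 + 2*A^4.
Substitute A = t^(-1/4), i.e. A^e → t^(-e/4): V(t) = 2*t^-1 - 3*t^-2 + 4*t^-3 - 4*t^-4 + 4*t^-5 - 3*t^-6 + 2*t^-7 - t^-8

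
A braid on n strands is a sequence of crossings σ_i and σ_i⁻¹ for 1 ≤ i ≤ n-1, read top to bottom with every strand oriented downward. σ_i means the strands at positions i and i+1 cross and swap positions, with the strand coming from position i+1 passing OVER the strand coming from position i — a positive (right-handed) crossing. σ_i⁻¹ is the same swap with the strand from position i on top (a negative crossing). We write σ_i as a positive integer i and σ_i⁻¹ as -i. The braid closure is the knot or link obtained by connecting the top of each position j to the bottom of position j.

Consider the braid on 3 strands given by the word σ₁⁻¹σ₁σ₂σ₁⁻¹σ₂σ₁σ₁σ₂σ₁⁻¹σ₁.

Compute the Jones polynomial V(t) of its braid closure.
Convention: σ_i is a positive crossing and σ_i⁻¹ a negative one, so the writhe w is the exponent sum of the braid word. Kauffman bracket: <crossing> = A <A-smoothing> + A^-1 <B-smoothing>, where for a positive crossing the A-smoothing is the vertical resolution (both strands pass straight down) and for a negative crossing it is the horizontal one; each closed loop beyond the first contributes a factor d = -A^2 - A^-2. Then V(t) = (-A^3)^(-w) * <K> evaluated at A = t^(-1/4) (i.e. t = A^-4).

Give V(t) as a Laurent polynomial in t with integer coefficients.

-t^6 + t^5 - t^4 + 2*t^3 - t^2 + t

Derivation:
The presented braid s1^-1 s1 s2 s1^-1 s2 s1 s1 s2 s1^-1 s1 on 3 strands reduces by inverse Markov moves (closure unchanged at each step):
  Deconjugate: the word is γ·β·γ⁻¹ with γ = s1^-1 s1 (prefix) and γ⁻¹ = s1^-1 s1 (suffix); strip both.
Reduced to β = s2 s1^-1 s2 s1 s1 s2 on 3 strands, 6 crossings.
Compute on β:
Braid: s2 s1^-1 s2 s1 s1 s2 on 3 strands, 6 crossings.
Writhe w = (#positive) - (#negative) = 5 - 1 = 4.
State-sum expansion of <K>. There are 2^6 = 64 states.
For each crossing: s=0 is the vertical smoothing, s=1 horizontal. Crossing k contributes A^(sign_k * (1 - 2*s_k)); loop factor d = -A^2 - A^-2.
Tabulate the states by total A-exponent and number of loops L (A-exp: L × count):
  A^6: L=2 ×1
  A^4: L=1 ×3, L=3 ×3
  A^2: L=2 ×14, L=4 ×1
  A^0: L=1 ×10, L=3 ×10
  A^-2: L=2 ×13, L=4 ×2
  A^-4: L=3 ×6
  A^-6: L=4 ×1
Each group contributes A^e * Σ count * d^(L-1):
Powers of d = -A^2 - A^-2: d^2 = A^4 + 2 + A^-4; d^3 = -A^6 - 3*A^2 - 3*A^-2 - A^-6.
  A^6 * (d) = -A^8 - A^4
  A^4 * (3 + 3*d^2) = 3*A^8 + 9*A^4 + 3
  A^2 * (14*d + d^3) = -A^8 - 17*A^4 - 17 - A^-4
  A^0 * (10 + 10*d^2) = 10*A^4 + 30 + 10*A^-4
  A^-2 * (13*d + 2*d^3) = -2*A^4 - 19 - 19*A^-4 - 2*A^-8
  A^-4 * (6*d^2) = 6 + 12*A^-4 + 6*A^-8
  A^-6 * (d^3) = -1 - 3*A^-4 - 3*A^-8 - A^-12
Summing the groups: <K> = A^8 - A^4 + 2 - A^-4 + A^-8 - A^-12
Normalise by the writhe: (-A^3)^(-w) = (-A^3)^(-4) = A^-12, so f(A) = A^-12 * <K> = A^-4 - A^-8 + 2*A^-12 - A^-16 + A^-20 - A^-24.
Substitute A = t^(-1/4), i.e. A^e → t^(-e/4): V(t) = -t^6 + t^5 - t^4 + 2*t^3 - t^2 + t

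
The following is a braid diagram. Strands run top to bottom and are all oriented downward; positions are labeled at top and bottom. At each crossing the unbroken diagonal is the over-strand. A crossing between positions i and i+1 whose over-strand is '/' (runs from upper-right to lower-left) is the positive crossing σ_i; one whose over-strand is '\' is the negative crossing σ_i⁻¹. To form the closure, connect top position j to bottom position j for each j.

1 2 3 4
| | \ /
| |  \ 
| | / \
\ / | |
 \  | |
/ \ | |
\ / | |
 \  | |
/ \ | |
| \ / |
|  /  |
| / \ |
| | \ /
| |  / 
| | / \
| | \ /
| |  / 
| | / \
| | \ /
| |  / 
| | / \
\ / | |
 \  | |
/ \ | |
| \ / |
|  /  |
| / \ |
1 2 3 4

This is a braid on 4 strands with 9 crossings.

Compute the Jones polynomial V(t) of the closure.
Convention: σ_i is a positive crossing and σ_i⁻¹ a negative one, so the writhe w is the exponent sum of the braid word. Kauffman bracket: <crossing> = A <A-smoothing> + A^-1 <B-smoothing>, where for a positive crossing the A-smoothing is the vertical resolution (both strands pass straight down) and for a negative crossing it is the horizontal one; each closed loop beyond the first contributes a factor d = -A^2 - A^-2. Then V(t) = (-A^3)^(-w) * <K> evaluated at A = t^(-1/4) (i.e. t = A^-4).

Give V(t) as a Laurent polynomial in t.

Reading the diagram top to bottom ('/'-over between positions i,i+1 = s_i, '\'-over = s_i^-1): braid word = s3^-1 s1^-1 s1^-1 s2 s3 s3 s3 s1^-1 s2.
Braid: s3^-1 s1^-1 s1^-1 s2 s3 s3 s3 s1^-1 s2 on 4 strands, 9 crossings.
Writhe w = (#positive) - (#negative) = 5 - 4 = 1.
State-sum expansion of <K>. There are 2^9 = 512 states.
Each crossing splits two ways (0=vertical, 1=horizontal). The state's weight is A^(#A-smoothings - #B-smoothings) * d^(loops - 1).
Tabulate the states by total A-exponent and number of loops L (A-exp: L × count):
  A^9: L=4 ×1
  A^7: L=3 ×5, L=5 ×4
  A^5: L=2 ×10, L=4 ×23, L=6 ×3
  A^3: L=1 ×8, L=3 ×57, L=5 ×18, L=7 ×1
  A^1: L=2 ×70, L=4 ×50, L=6 ×6
  A^-1: L=1 ×33, L=3 ×75, L=5 ×18
  A^-3: L=2 ×51, L=4 ×32, L=6 ×1
  A^-5: L=3 ×32, L=5 ×4
  A^-7: L=4 ×9
  A^-9: L=5 ×1
Each group contributes A^e * Σ count * d^(L-1):
Powers of d = -A^2 - A^-2: d^2 = A^4 + 2 + A^-4; d^3 = -A^6 - 3*A^2 - 3*A^-2 - A^-6; d^4 = A^8 + 4*A^4 + 6 + 4*A^-4 + A^-8; d^5 = -A^10 - 5*A^6 - 10*A^2 - 10*A^-2 - 5*A^-6 - A^-10; d^6 = A^12 + 6*A^8 + 15*A^4 + 20 + 15*A^-4 + 6*A^-8 + A^-12.
  A^9 * (d^3) = -A^15 - 3*A^11 - 3*A^7 - A^3
  A^7 * (5*d^2 + 4*d^4) = 4*A^15 + 21*A^11 + 34*A^7 + 21*A^3 + 4*A^-1
  A^5 * (10*d + 23*d^3 + 3*d^5) = -3*A^15 - 38*A^11 - 109*A^7 - 109*A^3 - 38*A^-1 - 3*A^-5
  A^3 * (8 + 57*d^2 + 18*d^4 + d^6) = A^15 + 24*A^11 + 144*A^7 + 250*A^3 + 144*A^-1 + 24*A^-5 + A^-9
  A^1 * (70*d + 50*d^3 + 6*d^5) = -6*A^11 - 80*A^7 - 280*A^3 - 280*A^-1 - 80*A^-5 - 6*A^-9
  A^-1 * (33 + 75*d^2 + 18*d^4) = 18*A^7 + 147*A^3 + 291*A^-1 + 147*A^-5 + 18*A^-9
  A^-3 * (51*d + 32*d^3 + d^5) = -A^7 - 37*A^3 - 157*A^-1 - 157*A^-5 - 37*A^-9 - A^-13
  A^-5 * (32*d^2 + 4*d^4) = 4*A^3 + 48*A^-1 + 88*A^-5 + 48*A^-9 + 4*A^-13
  A^-7 * (9*d^3) = -9*A^-1 - 27*A^-5 - 27*A^-9 - 9*A^-13
  A^-9 * (d^4) = A^-1 + 4*A^-5 + 6*A^-9 + 4*A^-13 + A^-17
Summing the groups: <K> = A^15 - 2*A^11 + 3*A^7 - 5*A^3 + 4*A^-1 - 4*A^-5 + 3*A^-9 - 2*A^-13 + A^-17
Normalise by the writhe: (-A^3)^(-w) = (-A^3)^(-1) = -A^-3, so f(A) = -A^-3 * <K> = -A^12 + 2*A^8 - 3*A^4 + 5 - 4*A^-4 + 4*A^-8 - 3*A^-12 + 2*A^-16 - A^-20.
Substitute A = t^(-1/4), i.e. A^e → t^(-e/4): V(t) = -t^5 + 2*t^4 - 3*t^3 + 4*t^2 - 4*t + 5 - 3*t^-1 + 2*t^-2 - t^-3

Answer: -t^5 + 2*t^4 - 3*t^3 + 4*t^2 - 4*t + 5 - 3*t^-1 + 2*t^-2 - t^-3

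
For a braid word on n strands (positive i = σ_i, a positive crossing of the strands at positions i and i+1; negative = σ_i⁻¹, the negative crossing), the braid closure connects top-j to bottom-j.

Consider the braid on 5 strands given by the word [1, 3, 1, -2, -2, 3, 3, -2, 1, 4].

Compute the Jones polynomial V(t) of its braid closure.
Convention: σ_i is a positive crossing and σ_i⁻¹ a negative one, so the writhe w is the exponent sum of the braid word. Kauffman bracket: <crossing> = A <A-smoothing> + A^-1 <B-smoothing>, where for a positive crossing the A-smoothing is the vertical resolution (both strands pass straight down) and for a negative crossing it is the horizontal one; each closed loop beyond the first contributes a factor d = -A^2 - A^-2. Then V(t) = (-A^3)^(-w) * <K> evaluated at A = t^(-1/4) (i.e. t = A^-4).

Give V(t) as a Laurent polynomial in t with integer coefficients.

The presented braid s1 s3 s1 s2^-1 s2^-1 s3 s3 s2^-1 s1 s4 on 5 strands reduces by inverse Markov moves (closure unchanged at each step):
  Destabilize: the word has the form β·s4 where s4 occurs only as the final letter (β ∈ B_4); drop it and the last strand → 4 strands.
Reduced to β = s1 s3 s1 s2^-1 s2^-1 s3 s3 s2^-1 s1 on 4 strands, 9 crossings.
Compute on β:
Braid: s1 s3 s1 s2^-1 s2^-1 s3 s3 s2^-1 s1 on 4 strands, 9 crossings.
Writhe w = (#positive) - (#negative) = 6 - 3 = 3.
Enumerate smoothing states for the bracket polynomial. There are 2^9 = 512 states.
Each crossing splits two ways (0=vertical, 1=horizontal). The state's weight is A^(#A-smoothings - #B-smoothings) * d^(loops - 1).
Tabulate the states by total A-exponent and number of loops L (A-exp: L × count):
  A^9: L=5 ×1
  A^7: L=4 ×9
  A^5: L=3 ×32, L=5 ×4
  A^3: L=2 ×55, L=4 ×28, L=6 ×1
  A^1: L=1 ×39, L=3 ×77, L=5 ×10
  A^-1: L=2 ×81, L=4 ×44, L=6 ×1
  A^-3: L=3 ×73, L=5 ×11
  A^-5: L=4 ×35, L=6 ×1
  A^-7: L=5 ×9
  A^-9: L=6 ×1
Each group contributes A^e * Σ count * d^(L-1):
Powers of d = -A^2 - A^-2: d^2 = A^4 + 2 + A^-4; d^3 = -A^6 - 3*A^2 - 3*A^-2 - A^-6; d^4 = A^8 + 4*A^4 + 6 + 4*A^-4 + A^-8; d^5 = -A^10 - 5*A^6 - 10*A^2 - 10*A^-2 - 5*A^-6 - A^-10.
  A^9 * (d^4) = A^17 + 4*A^13 + 6*A^9 + 4*A^5 + A
  A^7 * (9*d^3) = -9*A^13 - 27*A^9 - 27*A^5 - 9*A
  A^5 * (32*d^2 + 4*d^4) = 4*A^13 + 48*A^9 + 88*A^5 + 48*A + 4*A^-3
  A^3 * (55*d + 28*d^3 + d^5) = -A^13 - 33*A^9 - 149*A^5 - 149*A - 33*A^-3 - A^-7
  A^1 * (39 + 77*d^2 + 10*d^4) = 10*A^9 + 117*A^5 + 253*A + 117*A^-3 + 10*A^-7
  A^-1 * (81*d + 44*d^3 + d^5) = -A^9 - 49*A^5 - 223*A - 223*A^-3 - 49*A^-7 - A^-11
  A^-3 * (73*d^2 + 11*d^4) = 11*A^5 + 117*A + 212*A^-3 + 117*A^-7 + 11*A^-11
  A^-5 * (35*d^3 + d^5) = -A^5 - 40*A - 115*A^-3 - 115*A^-7 - 40*A^-11 - A^-15
  A^-7 * (9*d^4) = 9*A + 36*A^-3 + 54*A^-7 + 36*A^-11 + 9*A^-15
  A^-9 * (d^5) = -A - 5*A^-3 - 10*A^-7 - 10*A^-11 - 5*A^-15 - A^-19
Summing the groups: <K> = A^17 - 2*A^13 + 3*A^9 - 6*A^5 + 6*A - 7*A^-3 + 6*A^-7 - 4*A^-11 + 3*A^-15 - A^-19
Normalise by the writhe: (-A^3)^(-w) = (-A^3)^(-3) = -A^-9, so f(A) = -A^-9 * <K> = -A^8 + 2*A^4 - 3 + 6*A^-4 - 6*A^-8 + 7*A^-12 - 6*A^-16 + 4*A^-20 - 3*A^-24 + A^-28.
Substitute A = t^(-1/4), i.e. A^e → t^(-e/4): V(t) = t^7 - 3*t^6 + 4*t^5 - 6*t^4 + 7*t^3 - 6*t^2 + 6*t - 3 + 2*t^-1 - t^-2

Answer: t^7 - 3*t^6 + 4*t^5 - 6*t^4 + 7*t^3 - 6*t^2 + 6*t - 3 + 2*t^-1 - t^-2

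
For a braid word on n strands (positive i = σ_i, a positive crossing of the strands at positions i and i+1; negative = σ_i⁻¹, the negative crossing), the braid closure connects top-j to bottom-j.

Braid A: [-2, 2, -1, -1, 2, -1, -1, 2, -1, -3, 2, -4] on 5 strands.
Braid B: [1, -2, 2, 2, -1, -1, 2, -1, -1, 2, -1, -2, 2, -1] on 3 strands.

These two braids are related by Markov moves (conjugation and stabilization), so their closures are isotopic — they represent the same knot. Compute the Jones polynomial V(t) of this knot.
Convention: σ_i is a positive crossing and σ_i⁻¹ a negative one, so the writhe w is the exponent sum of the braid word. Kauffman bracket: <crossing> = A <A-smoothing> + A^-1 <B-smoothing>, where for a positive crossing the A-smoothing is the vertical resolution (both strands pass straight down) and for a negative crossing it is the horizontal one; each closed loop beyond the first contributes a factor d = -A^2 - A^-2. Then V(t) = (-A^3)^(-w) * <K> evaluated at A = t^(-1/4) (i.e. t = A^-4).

Markov-equivalent braids have isotopic closures, hence identical knot invariants. Strip the Markov moves from each word to reach a common short braid β, then compute V(t) once on β.
Braid A: s2^-1 s2 s1^-1 s1^-1 s2 s1^-1 s1^-1 s2 s1^-1 s3^-1 s2 s4^-1 on 5 strands reduces by inverse Markov moves (closure unchanged at each step):
  Destabilize: the word has the form β·s4^-1 where s4^-1 occurs only as the final letter (β ∈ B_4); drop it and the last strand → 4 strands.
  Deconjugate: the word is γ·β·γ⁻¹ with γ = s2^-1 (prefix) and γ⁻¹ = s2 (suffix); strip both.
  Destabilize: the word has the form β·s3^-1 where s3^-1 occurs only as the final letter (β ∈ B_3); drop it and the last strand → 3 strands.
Reduced to β = s2 s1^-1 s1^-1 s2 s1^-1 s1^-1 s2 s1^-1 on 3 strands, 8 crossings.
Braid B: s1 s2^-1 s2 s2 s1^-1 s1^-1 s2 s1^-1 s1^-1 s2 s1^-1 s2^-1 s2 s1^-1 on 3 strands reduces by inverse Markov moves (closure unchanged at each step):
  Deconjugate: the word is γ·β·γ⁻¹ with γ = s1 (prefix) and γ⁻¹ = s1^-1 (suffix); strip both.
  Deconjugate: the word is γ·β·γ⁻¹ with γ = s2^-1 s2 (prefix) and γ⁻¹ = s2^-1 s2 (suffix); strip both.
Reduced to β = s2 s1^-1 s1^-1 s2 s1^-1 s1^-1 s2 s1^-1 on 3 strands, 8 crossings.
Both give the same β = s2 s1^-1 s1^-1 s2 s1^-1 s1^-1 s2 s1^-1 on 3 strands, so one state sum suffices:
Braid: s2 s1^-1 s1^-1 s2 s1^-1 s1^-1 s2 s1^-1 on 3 strands, 8 crossings.
Writhe w = (#positive) - (#negative) = 3 - 5 = -2.
Enumerate smoothing states for the bracket polynomial. There are 2^8 = 256 states.
For each crossing: s=0 is the vertical smoothing, s=1 horizontal. Crossing k contributes A^(sign_k * (1 - 2*s_k)); loop factor d = -A^2 - A^-2.
Tabulate the states by total A-exponent and number of loops L (A-exp: L × count):
  A^8: L=6 ×1
  A^6: L=5 ×8
  A^4: L=4 ×28
  A^2: L=3 ×55, L=5 ×1
  A^0: L=2 ×63, L=4 ×7
  A^-2: L=1 ×35, L=3 ×21
  A^-4: L=2 ×26, L=4 ×2
  A^-6: L=3 ×8
  A^-8: L=4 ×1
Each group contributes A^e * Σ count * d^(L-1):
Powers of d = -A^2 - A^-2: d^2 = A^4 + 2 + A^-4; d^3 = -A^6 - 3*A^2 - 3*A^-2 - A^-6; d^4 = A^8 + 4*A^4 + 6 + 4*A^-4 + A^-8; d^5 = -A^10 - 5*A^6 - 10*A^2 - 10*A^-2 - 5*A^-6 - A^-10.
  A^8 * (d^5) = -A^18 - 5*A^14 - 10*A^10 - 10*A^6 - 5*A^2 - A^-2
  A^6 * (8*d^4) = 8*A^14 + 32*A^10 + 48*A^6 + 32*A^2 + 8*A^-2
  A^4 * (28*d^3) = -28*A^10 - 84*A^6 - 84*A^2 - 28*A^-2
  A^2 * (55*d^2 + d^4) = A^10 + 59*A^6 + 116*A^2 + 59*A^-2 + A^-6
  A^0 * (63*d + 7*d^3) = -7*A^6 - 84*A^2 - 84*A^-2 - 7*A^-6
  A^-2 * (35 + 21*d^2) = 21*A^2 + 77*A^-2 + 21*A^-6
  A^-4 * (26*d + 2*d^3) = -2*A^2 - 32*A^-2 - 32*A^-6 - 2*A^-10
  A^-6 * (8*d^2) = 8*A^-2 + 16*A^-6 + 8*A^-10
  A^-8 * (d^3) = -A^-2 - 3*A^-6 - 3*A^-10 - A^-14
Summing the groups: <K> = -A^18 + 3*A^14 - 5*A^10 + 6*A^6 - 6*A^2 + 6*A^-2 - 4*A^-6 + 3*A^-10 - A^-14
Normalise by the writhe: (-A^3)^(-w) = (-A^3)^(2) = A^6, so f(A) = A^6 * <K> = -A^24 + 3*A^20 - 5*A^16 + 6*A^12 - 6*A^8 + 6*A^4 - 4 + 3*A^-4 - A^-8.
Substitute A = t^(-1/4), i.e. A^e → t^(-e/4): V(t) = -t^2 + 3*t - 4 + 6*t^-1 - 6*t^-2 + 6*t^-3 - 5*t^-4 + 3*t^-5 - t^-6

Answer: -t^2 + 3*t - 4 + 6*t^-1 - 6*t^-2 + 6*t^-3 - 5*t^-4 + 3*t^-5 - t^-6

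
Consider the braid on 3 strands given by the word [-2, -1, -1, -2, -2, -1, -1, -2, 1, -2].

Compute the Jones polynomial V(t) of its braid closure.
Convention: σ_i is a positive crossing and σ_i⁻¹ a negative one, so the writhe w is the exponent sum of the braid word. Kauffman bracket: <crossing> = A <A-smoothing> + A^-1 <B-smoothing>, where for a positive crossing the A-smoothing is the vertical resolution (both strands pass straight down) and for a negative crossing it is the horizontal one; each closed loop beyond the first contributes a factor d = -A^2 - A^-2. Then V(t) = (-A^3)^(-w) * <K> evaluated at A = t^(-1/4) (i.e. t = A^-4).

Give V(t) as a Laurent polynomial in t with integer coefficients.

Braid: s2^-1 s1^-1 s1^-1 s2^-1 s2^-1 s1^-1 s1^-1 s2^-1 s1 s2^-1 on 3 strands, 10 crossings.
Writhe w = (#positive) - (#negative) = 1 - 9 = -8.
Computing the Kauffman bracket via state sum. There are 2^10 = 1024 states.
Each crossing splits two ways (0=vertical, 1=horizontal). The state's weight is A^(#A-smoothings - #B-smoothings) * d^(loops - 1).
Tabulate the states by total A-exponent and number of loops L (A-exp: L × count):
  A^10: L=6 ×1
  A^8: L=5 ×10
  A^6: L=4 ×41, L=6 ×4
  A^4: L=3 ×86, L=5 ×34
  A^2: L=2 ×92, L=4 ×114, L=6 ×4
  A^0: L=1 ×40, L=3 ×185, L=5 ×27
  A^-2: L=2 ×142, L=4 ×67, L=6 ×1
  A^-4: L=1 ×40, L=3 ×76, L=5 ×4
  A^-6: L=2 ×39, L=4 ×6
  A^-8: L=1 ×5, L=3 ×5
  A^-10: L=2 ×1
Each group contributes A^e * Σ count * d^(L-1):
Powers of d = -A^2 - A^-2: d^2 = A^4 + 2 + A^-4; d^3 = -A^6 - 3*A^2 - 3*A^-2 - A^-6; d^4 = A^8 + 4*A^4 + 6 + 4*A^-4 + A^-8; d^5 = -A^10 - 5*A^6 - 10*A^2 - 10*A^-2 - 5*A^-6 - A^-10.
  A^10 * (d^5) = -A^20 - 5*A^16 - 10*A^12 - 10*A^8 - 5*A^4 - 1
  A^8 * (10*d^4) = 10*A^16 + 40*A^12 + 60*A^8 + 40*A^4 + 10
  A^6 * (41*d^3 + 4*d^5) = -4*A^16 - 61*A^12 - 163*A^8 - 163*A^4 - 61 - 4*A^-4
  A^4 * (86*d^2 + 34*d^4) = 34*A^12 + 222*A^8 + 376*A^4 + 222 + 34*A^-4
  A^2 * (92*d + 114*d^3 + 4*d^5) = -4*A^12 - 134*A^8 - 474*A^4 - 474 - 134*A^-4 - 4*A^-8
  A^0 * (40 + 185*d^2 + 27*d^4) = 27*A^8 + 293*A^4 + 572 + 293*A^-4 + 27*A^-8
  A^-2 * (142*d + 67*d^3 + d^5) = -A^8 - 72*A^4 - 353 - 353*A^-4 - 72*A^-8 - A^-12
  A^-4 * (40 + 76*d^2 + 4*d^4) = 4*A^4 + 92 + 216*A^-4 + 92*A^-8 + 4*A^-12
  A^-6 * (39*d + 6*d^3) = -6 - 57*A^-4 - 57*A^-8 - 6*A^-12
  A^-8 * (5 + 5*d^2) = 5*A^-4 + 15*A^-8 + 5*A^-12
  A^-10 * (d) = -A^-8 - A^-12
Summing the groups: <K> = -A^20 + A^16 - A^12 + A^8 - A^4 + 1 + A^-12
Normalise by the writhe: (-A^3)^(-w) = (-A^3)^(8) = A^24, so f(A) = A^24 * <K> = -A^44 + A^40 - A^36 + A^32 - A^28 + A^24 + A^12.
Substitute A = t^(-1/4), i.e. A^e → t^(-e/4): V(t) = t^-3 + t^-6 - t^-7 + t^-8 - t^-9 + t^-10 - t^-11

Answer: t^-3 + t^-6 - t^-7 + t^-8 - t^-9 + t^-10 - t^-11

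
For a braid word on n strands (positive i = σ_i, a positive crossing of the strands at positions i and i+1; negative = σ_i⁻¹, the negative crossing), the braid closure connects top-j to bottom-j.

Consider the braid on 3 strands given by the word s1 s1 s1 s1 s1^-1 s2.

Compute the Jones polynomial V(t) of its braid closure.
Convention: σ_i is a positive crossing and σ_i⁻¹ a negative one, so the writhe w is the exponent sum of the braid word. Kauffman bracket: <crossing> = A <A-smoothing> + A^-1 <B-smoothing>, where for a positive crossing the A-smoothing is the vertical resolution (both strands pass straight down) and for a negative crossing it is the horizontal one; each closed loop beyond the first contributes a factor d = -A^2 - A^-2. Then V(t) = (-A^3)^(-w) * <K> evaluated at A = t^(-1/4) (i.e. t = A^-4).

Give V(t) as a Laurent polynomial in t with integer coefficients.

-t^4 + t^3 + t

Derivation:
The presented braid s1 s1 s1 s1 s1^-1 s2 on 3 strands reduces by inverse Markov moves (closure unchanged at each step):
  Destabilize: the word has the form β·s2 where s2 occurs only as the final letter (β ∈ B_2); drop it and the last strand → 2 strands.
  Deconjugate: the word is γ·β·γ⁻¹ with γ = s1 (prefix) and γ⁻¹ = s1^-1 (suffix); strip both.
Reduced to β = s1 s1 s1 on 2 strands, 3 crossings.
Compute on β:
Braid: s1 s1 s1 on 2 strands, 3 crossings.
Writhe w = (#positive) - (#negative) = 3 - 0 = 3.
State-sum expansion of <K>. There are 2^3 = 8 states.
Each crossing splits two ways (0=vertical, 1=horizontal). The state's weight is A^(#A-smoothings - #B-smoothings) * d^(loops - 1).
  state 000: A-exp=+3, loops=2, term = A^3 * d^1
  state 001: A-exp=+1, loops=1, term = A^1 * d^0
  state 010: A-exp=+1, loops=1, term = A^1 * d^0
  state 011: A-exp=-1, loops=2, term = A^-1 * d^1
  state 100: A-exp=+1, loops=1, term = A^1 * d^0
  state 101: A-exp=-1, loops=2, term = A^-1 * d^1
  state 110: A-exp=-1, loops=2, term = A^-1 * d^1
  state 111: A-exp=-3, loops=3, term = A^-3 * d^2
Collect the terms by A-exponent (count of states per loop number):
Powers of d = -A^2 - A^-2: d^2 = A^4 + 2 + A^-4.
  A^3 * (d) = -A^5 - A
  A^1 * (3) = 3*A
  A^-1 * (3*d) = -3*A - 3*A^-3
  A^-3 * (d^2) = A + 2*A^-3 + A^-7
Summing the groups: <K> = -A^5 - A^-3 + A^-7
Normalise by the writhe: (-A^3)^(-w) = (-A^3)^(-3) = -A^-9, so f(A) = -A^-9 * <K> = A^-4 + A^-12 - A^-16.
Substitute A = t^(-1/4), i.e. A^e → t^(-e/4): V(t) = -t^4 + t^3 + t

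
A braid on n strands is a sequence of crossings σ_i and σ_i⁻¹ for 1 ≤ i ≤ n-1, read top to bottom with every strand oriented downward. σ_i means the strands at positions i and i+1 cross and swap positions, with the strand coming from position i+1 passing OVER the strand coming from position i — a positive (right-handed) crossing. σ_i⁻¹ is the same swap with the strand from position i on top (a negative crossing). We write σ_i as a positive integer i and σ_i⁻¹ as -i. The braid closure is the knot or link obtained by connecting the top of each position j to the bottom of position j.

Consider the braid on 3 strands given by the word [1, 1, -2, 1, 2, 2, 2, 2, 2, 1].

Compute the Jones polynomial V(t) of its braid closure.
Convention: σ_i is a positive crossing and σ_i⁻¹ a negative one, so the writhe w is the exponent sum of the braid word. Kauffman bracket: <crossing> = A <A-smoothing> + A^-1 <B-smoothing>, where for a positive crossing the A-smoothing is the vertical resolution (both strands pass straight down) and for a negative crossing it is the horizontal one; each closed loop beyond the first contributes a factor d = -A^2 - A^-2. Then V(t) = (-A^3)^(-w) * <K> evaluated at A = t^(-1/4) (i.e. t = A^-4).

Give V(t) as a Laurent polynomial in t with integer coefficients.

Braid: s1 s1 s2^-1 s1 s2 s2 s2 s2 s2 s1 on 3 strands, 10 crossings.
Writhe w = (#positive) - (#negative) = 9 - 1 = 8.
Enumerate smoothing states for the bracket polynomial. There are 2^10 = 1024 states.
Each crossing splits two ways (0=vertical, 1=horizontal). The state's weight is A^(#A-smoothings - #B-smoothings) * d^(loops - 1).
Tabulate the states by total A-exponent and number of loops L (A-exp: L × count):
  A^10: L=2 ×1
  A^8: L=1 ×4, L=3 ×6
  A^6: L=2 ×35, L=4 ×10
  A^4: L=1 ×35, L=3 ×75, L=5 ×10
  A^2: L=2 ×115, L=4 ×90, L=6 ×5
  A^0: L=3 ×185, L=5 ×66, L=7 ×1
  A^-2: L=4 ×180, L=6 ×30
  A^-4: L=5 ×112, L=7 ×8
  A^-6: L=6 ×44, L=8 ×1
  A^-8: L=7 ×10
  A^-10: L=8 ×1
Each group contributes A^e * Σ count * d^(L-1):
Powers of d = -A^2 - A^-2: d^2 = A^4 + 2 + A^-4; d^3 = -A^6 - 3*A^2 - 3*A^-2 - A^-6; d^4 = A^8 + 4*A^4 + 6 + 4*A^-4 + A^-8; d^5 = -A^10 - 5*A^6 - 10*A^2 - 10*A^-2 - 5*A^-6 - A^-10; d^6 = A^12 + 6*A^8 + 15*A^4 + 20 + 15*A^-4 + 6*A^-8 + A^-12; d^7 = -A^14 - 7*A^10 - 21*A^6 - 35*A^2 - 35*A^-2 - 21*A^-6 - 7*A^-10 - A^-14.
  A^10 * (d) = -A^12 - A^8
  A^8 * (4 + 6*d^2) = 6*A^12 + 16*A^8 + 6*A^4
  A^6 * (35*d + 10*d^3) = -10*A^12 - 65*A^8 - 65*A^4 - 10
  A^4 * (35 + 75*d^2 + 10*d^4) = 10*A^12 + 115*A^8 + 245*A^4 + 115 + 10*A^-4
  A^2 * (115*d + 90*d^3 + 5*d^5) = -5*A^12 - 115*A^8 - 435*A^4 - 435 - 115*A^-4 - 5*A^-8
  A^0 * (185*d^2 + 66*d^4 + d^6) = A^12 + 72*A^8 + 464*A^4 + 786 + 464*A^-4 + 72*A^-8 + A^-12
  A^-2 * (180*d^3 + 30*d^5) = -30*A^8 - 330*A^4 - 840 - 840*A^-4 - 330*A^-8 - 30*A^-12
  A^-4 * (112*d^4 + 8*d^6) = 8*A^8 + 160*A^4 + 568 + 832*A^-4 + 568*A^-8 + 160*A^-12 + 8*A^-16
  A^-6 * (44*d^5 + d^7) = -A^8 - 51*A^4 - 241 - 475*A^-4 - 475*A^-8 - 241*A^-12 - 51*A^-16 - A^-20
  A^-8 * (10*d^6) = 10*A^4 + 60 + 150*A^-4 + 200*A^-8 + 150*A^-12 + 60*A^-16 + 10*A^-20
  A^-10 * (d^7) = -A^4 - 7 - 21*A^-4 - 35*A^-8 - 35*A^-12 - 21*A^-16 - 7*A^-20 - A^-24
Summing the groups: <K> = A^12 - A^8 + 3*A^4 - 4 + 5*A^-4 - 5*A^-8 + 5*A^-12 - 4*A^-16 + 2*A^-20 - A^-24
Normalise by the writhe: (-A^3)^(-w) = (-A^3)^(-8) = A^-24, so f(A) = A^-24 * <K> = A^-12 - A^-16 + 3*A^-20 - 4*A^-24 + 5*A^-28 - 5*A^-32 + 5*A^-36 - 4*A^-40 + 2*A^-44 - A^-48.
Substitute A = t^(-1/4), i.e. A^e → t^(-e/4): V(t) = -t^12 + 2*t^11 - 4*t^10 + 5*t^9 - 5*t^8 + 5*t^7 - 4*t^6 + 3*t^5 - t^4 + t^3

Answer: -t^12 + 2*t^11 - 4*t^10 + 5*t^9 - 5*t^8 + 5*t^7 - 4*t^6 + 3*t^5 - t^4 + t^3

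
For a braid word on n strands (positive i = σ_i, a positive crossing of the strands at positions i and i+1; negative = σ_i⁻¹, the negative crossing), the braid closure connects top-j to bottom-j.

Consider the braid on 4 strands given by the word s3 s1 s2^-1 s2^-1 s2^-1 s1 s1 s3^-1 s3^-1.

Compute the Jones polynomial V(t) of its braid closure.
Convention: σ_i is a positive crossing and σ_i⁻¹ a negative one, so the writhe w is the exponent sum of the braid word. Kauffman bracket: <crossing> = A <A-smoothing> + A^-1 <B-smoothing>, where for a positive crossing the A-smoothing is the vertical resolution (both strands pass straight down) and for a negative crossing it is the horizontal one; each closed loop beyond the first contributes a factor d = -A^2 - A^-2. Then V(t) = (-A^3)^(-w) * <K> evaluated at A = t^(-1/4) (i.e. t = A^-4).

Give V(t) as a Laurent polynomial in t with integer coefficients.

-t^3 + t^2 - t + 3 - t^-1 + t^-2 - t^-3

Derivation:
The presented braid s3 s1 s2^-1 s2^-1 s2^-1 s1 s1 s3^-1 s3^-1 on 4 strands reduces by inverse Markov moves (closure unchanged at each step):
  Deconjugate: the word is γ·β·γ⁻¹ with γ = s3 (prefix) and γ⁻¹ = s3^-1 (suffix); strip both.
  Destabilize: the word has the form β·s3^-1 where s3^-1 occurs only as the final letter (β ∈ B_3); drop it and the last strand → 3 strands.
Reduced to β = s1 s2^-1 s2^-1 s2^-1 s1 s1 on 3 strands, 6 crossings.
Compute on β:
Braid: s1 s2^-1 s2^-1 s2^-1 s1 s1 on 3 strands, 6 crossings.
Writhe w = (#positive) - (#negative) = 3 - 3 = 0.
Enumerate smoothing states for the bracket polynomial. There are 2^6 = 64 states.
Smooth each crossing (0=||, 1=⌣⌢); contribution A^(Σ sign_k(1-2s_k)) * d^(L-1).
Tabulate the states by total A-exponent and number of loops L (A-exp: L × count):
  A^6: L=4 ×1
  A^4: L=3 ×6
  A^2: L=2 ×12, L=4 ×3
  A^0: L=1 ×9, L=3 ×10, L=5 ×1
  A^-2: L=2 ×12, L=4 ×3
  A^-4: L=3 ×6
  A^-6: L=4 ×1
Each group contributes A^e * Σ count * d^(L-1):
Powers of d = -A^2 - A^-2: d^2 = A^4 + 2 + A^-4; d^3 = -A^6 - 3*A^2 - 3*A^-2 - A^-6; d^4 = A^8 + 4*A^4 + 6 + 4*A^-4 + A^-8.
  A^6 * (d^3) = -A^12 - 3*A^8 - 3*A^4 - 1
  A^4 * (6*d^2) = 6*A^8 + 12*A^4 + 6
  A^2 * (12*d + 3*d^3) = -3*A^8 - 21*A^4 - 21 - 3*A^-4
  A^0 * (9 + 10*d^2 + d^4) = A^8 + 14*A^4 + 35 + 14*A^-4 + A^-8
  A^-2 * (12*d + 3*d^3) = -3*A^4 - 21 - 21*A^-4 - 3*A^-8
  A^-4 * (6*d^2) = 6 + 12*A^-4 + 6*A^-8
  A^-6 * (d^3) = -1 - 3*A^-4 - 3*A^-8 - A^-12
Summing the groups: <K> = -A^12 + A^8 - A^4 + 3 - A^-4 + A^-8 - A^-12
Normalise by the writhe: (-A^3)^(-w) = (-A^3)^(0) = 1, so f(A) = 1 * <K> = -A^12 + A^8 - A^4 + 3 - A^-4 + A^-8 - A^-12.
Substitute A = t^(-1/4), i.e. A^e → t^(-e/4): V(t) = -t^3 + t^2 - t + 3 - t^-1 + t^-2 - t^-3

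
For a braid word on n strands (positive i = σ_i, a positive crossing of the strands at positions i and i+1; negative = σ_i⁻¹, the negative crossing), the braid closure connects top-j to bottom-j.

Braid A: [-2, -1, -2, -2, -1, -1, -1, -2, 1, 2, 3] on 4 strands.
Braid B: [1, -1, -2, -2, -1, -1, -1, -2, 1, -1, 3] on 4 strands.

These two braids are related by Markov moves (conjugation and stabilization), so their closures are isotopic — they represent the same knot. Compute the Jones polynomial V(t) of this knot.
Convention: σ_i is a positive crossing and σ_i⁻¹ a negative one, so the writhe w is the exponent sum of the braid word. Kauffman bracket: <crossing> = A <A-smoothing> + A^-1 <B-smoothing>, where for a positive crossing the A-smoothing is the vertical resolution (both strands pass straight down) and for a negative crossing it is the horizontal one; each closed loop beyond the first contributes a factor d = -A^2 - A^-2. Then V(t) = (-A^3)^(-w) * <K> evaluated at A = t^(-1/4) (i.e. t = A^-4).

Markov-equivalent braids have isotopic closures, hence identical knot invariants. Strip the Markov moves from each word to reach a common short braid β, then compute V(t) once on β.
Braid A: s2^-1 s1^-1 s2^-1 s2^-1 s1^-1 s1^-1 s1^-1 s2^-1 s1 s2 s3 on 4 strands reduces by inverse Markov moves (closure unchanged at each step):
  Destabilize: the word has the form β·s3 where s3 occurs only as the final letter (β ∈ B_3); drop it and the last strand → 3 strands.
  Deconjugate: the word is γ·β·γ⁻¹ with γ = s2^-1 s1^-1 (prefix) and γ⁻¹ = s1 s2 (suffix); strip both.
Reduced to β = s2^-1 s2^-1 s1^-1 s1^-1 s1^-1 s2^-1 on 3 strands, 6 crossings.
Braid B: s1 s1^-1 s2^-1 s2^-1 s1^-1 s1^-1 s1^-1 s2^-1 s1 s1^-1 s3 on 4 strands reduces by inverse Markov moves (closure unchanged at each step):
  Destabilize: the word has the form β·s3 where s3 occurs only as the final letter (β ∈ B_3); drop it and the last strand → 3 strands.
  Deconjugate: the word is γ·β·γ⁻¹ with γ = s1 s1^-1 (prefix) and γ⁻¹ = s1 s1^-1 (suffix); strip both.
Reduced to β = s2^-1 s2^-1 s1^-1 s1^-1 s1^-1 s2^-1 on 3 strands, 6 crossings.
Both give the same β = s2^-1 s2^-1 s1^-1 s1^-1 s1^-1 s2^-1 on 3 strands, so one state sum suffices:
Braid: s2^-1 s2^-1 s1^-1 s1^-1 s1^-1 s2^-1 on 3 strands, 6 crossings.
Writhe w = (#positive) - (#negative) = 0 - 6 = -6.
Computing the Kauffman bracket via state sum. There are 2^6 = 64 states.
Smooth each crossing (0=||, 1=⌣⌢); contribution A^(Σ sign_k(1-2s_k)) * d^(L-1).
Tabulate the states by total A-exponent and number of loops L (A-exp: L × count):
  A^6: L=5 ×1
  A^4: L=4 ×6
  A^2: L=3 ×15
  A^0: L=2 ×18, L=4 ×2
  A^-2: L=1 ×9, L=3 ×6
  A^-4: L=2 ×6
  A^-6: L=3 ×1
Each group contributes A^e * Σ count * d^(L-1):
Powers of d = -A^2 - A^-2: d^2 = A^4 + 2 + A^-4; d^3 = -A^6 - 3*A^2 - 3*A^-2 - A^-6; d^4 = A^8 + 4*A^4 + 6 + 4*A^-4 + A^-8.
  A^6 * (d^4) = A^14 + 4*A^10 + 6*A^6 + 4*A^2 + A^-2
  A^4 * (6*d^3) = -6*A^10 - 18*A^6 - 18*A^2 - 6*A^-2
  A^2 * (15*d^2) = 15*A^6 + 30*A^2 + 15*A^-2
  A^0 * (18*d + 2*d^3) = -2*A^6 - 24*A^2 - 24*A^-2 - 2*A^-6
  A^-2 * (9 + 6*d^2) = 6*A^2 + 21*A^-2 + 6*A^-6
  A^-4 * (6*d) = -6*A^-2 - 6*A^-6
  A^-6 * (d^2) = A^-2 + 2*A^-6 + A^-10
Summing the groups: <K> = A^14 - 2*A^10 + A^6 - 2*A^2 + 2*A^-2 + A^-10
Normalise by the writhe: (-A^3)^(-w) = (-A^3)^(6) = A^18, so f(A) = A^18 * <K> = A^32 - 2*A^28 + A^24 - 2*A^20 + 2*A^16 + A^8.
Substitute A = t^(-1/4), i.e. A^e → t^(-e/4): V(t) = t^-2 + 2*t^-4 - 2*t^-5 + t^-6 - 2*t^-7 + t^-8

Answer: t^-2 + 2*t^-4 - 2*t^-5 + t^-6 - 2*t^-7 + t^-8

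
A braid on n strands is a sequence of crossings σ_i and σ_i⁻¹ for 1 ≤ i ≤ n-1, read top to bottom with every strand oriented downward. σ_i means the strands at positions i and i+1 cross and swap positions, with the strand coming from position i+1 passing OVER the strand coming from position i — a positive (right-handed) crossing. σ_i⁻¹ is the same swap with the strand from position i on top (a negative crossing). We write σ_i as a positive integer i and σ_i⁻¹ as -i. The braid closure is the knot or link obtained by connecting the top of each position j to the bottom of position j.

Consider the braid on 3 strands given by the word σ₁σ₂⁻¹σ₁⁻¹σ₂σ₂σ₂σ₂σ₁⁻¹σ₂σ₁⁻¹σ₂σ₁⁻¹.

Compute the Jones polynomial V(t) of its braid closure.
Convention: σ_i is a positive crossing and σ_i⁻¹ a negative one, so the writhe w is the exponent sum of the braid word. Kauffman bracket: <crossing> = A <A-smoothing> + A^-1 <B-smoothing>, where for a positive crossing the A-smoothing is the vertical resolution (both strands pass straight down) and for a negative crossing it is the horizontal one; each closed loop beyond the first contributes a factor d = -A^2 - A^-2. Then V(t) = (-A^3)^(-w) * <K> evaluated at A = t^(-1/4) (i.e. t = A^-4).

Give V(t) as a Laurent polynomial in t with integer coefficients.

The presented braid s1 s2^-1 s1^-1 s2 s2 s2 s2 s1^-1 s2 s1^-1 s2 s1^-1 on 3 strands reduces by inverse Markov moves (closure unchanged at each step):
  Deconjugate: the word is γ·β·γ⁻¹ with γ = s1 s2^-1 (prefix) and γ⁻¹ = s2 s1^-1 (suffix); strip both.
Reduced to β = s1^-1 s2 s2 s2 s2 s1^-1 s2 s1^-1 on 3 strands, 8 crossings.
Compute on β:
Braid: s1^-1 s2 s2 s2 s2 s1^-1 s2 s1^-1 on 3 strands, 8 crossings.
Writhe w = (#positive) - (#negative) = 5 - 3 = 2.
Computing the Kauffman bracket via state sum. There are 2^8 = 256 states.
Each crossing splits two ways (0=vertical, 1=horizontal). The state's weight is A^(#A-smoothings - #B-smoothings) * d^(loops - 1).
Tabulate the states by total A-exponent and number of loops L (A-exp: L × count):
  A^8: L=4 ×1
  A^6: L=3 ×8
  A^4: L=2 ×22, L=4 ×6
  A^2: L=1 ×23, L=3 ×29, L=5 ×4
  A^0: L=2 ×47, L=4 ×22, L=6 ×1
  A^-2: L=3 ×48, L=5 ×8
  A^-4: L=4 ×27, L=6 ×1
  A^-6: L=5 ×8
  A^-8: L=6 ×1
Each group contributes A^e * Σ count * d^(L-1):
Powers of d = -A^2 - A^-2: d^2 = A^4 + 2 + A^-4; d^3 = -A^6 - 3*A^2 - 3*A^-2 - A^-6; d^4 = A^8 + 4*A^4 + 6 + 4*A^-4 + A^-8; d^5 = -A^10 - 5*A^6 - 10*A^2 - 10*A^-2 - 5*A^-6 - A^-10.
  A^8 * (d^3) = -A^14 - 3*A^10 - 3*A^6 - A^2
  A^6 * (8*d^2) = 8*A^10 + 16*A^6 + 8*A^2
  A^4 * (22*d + 6*d^3) = -6*A^10 - 40*A^6 - 40*A^2 - 6*A^-2
  A^2 * (23 + 29*d^2 + 4*d^4) = 4*A^10 + 45*A^6 + 105*A^2 + 45*A^-2 + 4*A^-6
  A^0 * (47*d + 22*d^3 + d^5) = -A^10 - 27*A^6 - 123*A^2 - 123*A^-2 - 27*A^-6 - A^-10
  A^-2 * (48*d^2 + 8*d^4) = 8*A^6 + 80*A^2 + 144*A^-2 + 80*A^-6 + 8*A^-10
  A^-4 * (27*d^3 + d^5) = -A^6 - 32*A^2 - 91*A^-2 - 91*A^-6 - 32*A^-10 - A^-14
  A^-6 * (8*d^4) = 8*A^2 + 32*A^-2 + 48*A^-6 + 32*A^-10 + 8*A^-14
  A^-8 * (d^5) = -A^2 - 5*A^-2 - 10*A^-6 - 10*A^-10 - 5*A^-14 - A^-18
Summing the groups: <K> = -A^14 + 2*A^10 - 2*A^6 + 4*A^2 - 4*A^-2 + 4*A^-6 - 3*A^-10 + 2*A^-14 - A^-18
Normalise by the writhe: (-A^3)^(-w) = (-A^3)^(-2) = A^-6, so f(A) = A^-6 * <K> = -A^8 + 2*A^4 - 2 + 4*A^-4 - 4*A^-8 + 4*A^-12 - 3*A^-16 + 2*A^-20 - A^-24.
Substitute A = t^(-1/4), i.e. A^e → t^(-e/4): V(t) = -t^6 + 2*t^5 - 3*t^4 + 4*t^3 - 4*t^2 + 4*t - 2 + 2*t^-1 - t^-2

Answer: -t^6 + 2*t^5 - 3*t^4 + 4*t^3 - 4*t^2 + 4*t - 2 + 2*t^-1 - t^-2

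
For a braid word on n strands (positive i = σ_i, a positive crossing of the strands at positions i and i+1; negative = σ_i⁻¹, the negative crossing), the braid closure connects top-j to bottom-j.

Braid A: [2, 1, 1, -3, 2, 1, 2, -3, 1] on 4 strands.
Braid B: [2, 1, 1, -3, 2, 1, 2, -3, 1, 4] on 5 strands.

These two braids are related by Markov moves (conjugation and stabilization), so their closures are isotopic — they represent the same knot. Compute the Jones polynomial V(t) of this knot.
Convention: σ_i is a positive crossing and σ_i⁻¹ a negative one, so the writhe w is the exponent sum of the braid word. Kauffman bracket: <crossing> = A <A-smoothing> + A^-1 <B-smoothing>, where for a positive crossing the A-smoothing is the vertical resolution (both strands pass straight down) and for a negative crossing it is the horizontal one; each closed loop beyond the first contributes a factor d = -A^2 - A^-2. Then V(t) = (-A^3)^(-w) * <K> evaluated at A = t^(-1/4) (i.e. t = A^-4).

-t^7 + 2*t^6 - 2*t^5 + 2*t^4 - 2*t^3 + 2*t^2 - t + 1

Derivation:
Markov-equivalent braids have isotopic closures, hence identical knot invariants. Strip the Markov moves from each word to reach a common short braid β, then compute V(t) once on β.
Braid A: s2 s1 s1 s3^-1 s2 s1 s2 s3^-1 s1 on 4 strands has no conjugating prefix/suffix or stabilization to strip; take β = s2 s1 s1 s3^-1 s2 s1 s2 s3^-1 s1.
Braid B: s2 s1 s1 s3^-1 s2 s1 s2 s3^-1 s1 s4 on 5 strands reduces by inverse Markov moves (closure unchanged at each step):
  Destabilize: the word has the form β·s4 where s4 occurs only as the final letter (β ∈ B_4); drop it and the last strand → 4 strands.
Reduced to β = s2 s1 s1 s3^-1 s2 s1 s2 s3^-1 s1 on 4 strands, 9 crossings.
Both give the same β = s2 s1 s1 s3^-1 s2 s1 s2 s3^-1 s1 on 4 strands, so one state sum suffices:
Braid: s2 s1 s1 s3^-1 s2 s1 s2 s3^-1 s1 on 4 strands, 9 crossings.
Writhe w = (#positive) - (#negative) = 7 - 2 = 5.
Enumerate smoothing states for the bracket polynomial. There are 2^9 = 512 states.
Smooth each crossing (0=||, 1=⌣⌢); contribution A^(Σ sign_k(1-2s_k)) * d^(L-1).
Tabulate the states by total A-exponent and number of loops L (A-exp: L × count):
  A^9: L=4 ×1
  A^7: L=3 ×9
  A^5: L=2 ×28, L=4 ×8
  A^3: L=1 ×32, L=3 ×48, L=5 ×4
  A^1: L=2 ×91, L=4 ×34, L=6 ×1
  A^-1: L=1 ×23, L=3 ×92, L=5 ×11
  A^-3: L=2 ×43, L=4 ×40, L=6 ×1
  A^-5: L=1 ×4, L=3 ×26, L=5 ×6
  A^-7: L=2 ×4, L=4 ×5
  A^-9: L=3 ×1
Each group contributes A^e * Σ count * d^(L-1):
Powers of d = -A^2 - A^-2: d^2 = A^4 + 2 + A^-4; d^3 = -A^6 - 3*A^2 - 3*A^-2 - A^-6; d^4 = A^8 + 4*A^4 + 6 + 4*A^-4 + A^-8; d^5 = -A^10 - 5*A^6 - 10*A^2 - 10*A^-2 - 5*A^-6 - A^-10.
  A^9 * (d^3) = -A^15 - 3*A^11 - 3*A^7 - A^3
  A^7 * (9*d^2) = 9*A^11 + 18*A^7 + 9*A^3
  A^5 * (28*d + 8*d^3) = -8*A^11 - 52*A^7 - 52*A^3 - 8*A^-1
  A^3 * (32 + 48*d^2 + 4*d^4) = 4*A^11 + 64*A^7 + 152*A^3 + 64*A^-1 + 4*A^-5
  A^1 * (91*d + 34*d^3 + d^5) = -A^11 - 39*A^7 - 203*A^3 - 203*A^-1 - 39*A^-5 - A^-9
  A^-1 * (23 + 92*d^2 + 11*d^4) = 11*A^7 + 136*A^3 + 273*A^-1 + 136*A^-5 + 11*A^-9
  A^-3 * (43*d + 40*d^3 + d^5) = -A^7 - 45*A^3 - 173*A^-1 - 173*A^-5 - 45*A^-9 - A^-13
  A^-5 * (4 + 26*d^2 + 6*d^4) = 6*A^3 + 50*A^-1 + 92*A^-5 + 50*A^-9 + 6*A^-13
  A^-7 * (4*d + 5*d^3) = -5*A^-1 - 19*A^-5 - 19*A^-9 - 5*A^-13
  A^-9 * (d^2) = A^-5 + 2*A^-9 + A^-13
Summing the groups: <K> = -A^15 + A^11 - 2*A^7 + 2*A^3 - 2*A^-1 + 2*A^-5 - 2*A^-9 + A^-13
Normalise by the writhe: (-A^3)^(-w) = (-A^3)^(-5) = -A^-15, so f(A) = -A^-15 * <K> = 1 - A^-4 + 2*A^-8 - 2*A^-12 + 2*A^-16 - 2*A^-20 + 2*A^-24 - A^-28.
Substitute A = t^(-1/4), i.e. A^e → t^(-e/4): V(t) = -t^7 + 2*t^6 - 2*t^5 + 2*t^4 - 2*t^3 + 2*t^2 - t + 1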